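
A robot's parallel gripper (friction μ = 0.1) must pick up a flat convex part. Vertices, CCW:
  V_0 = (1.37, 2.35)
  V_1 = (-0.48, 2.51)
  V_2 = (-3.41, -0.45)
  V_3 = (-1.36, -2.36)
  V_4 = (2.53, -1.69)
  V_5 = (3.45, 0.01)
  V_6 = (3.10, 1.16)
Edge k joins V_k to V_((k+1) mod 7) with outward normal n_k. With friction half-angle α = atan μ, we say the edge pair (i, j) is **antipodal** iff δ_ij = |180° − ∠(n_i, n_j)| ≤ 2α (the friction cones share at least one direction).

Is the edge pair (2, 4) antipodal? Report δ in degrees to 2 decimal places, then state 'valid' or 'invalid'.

α = atan 0.1 = 5.71°;  2α = 11.42°
edge 2: e_2 = (+2.05, -1.91);  n_2 = (-0.6817, -0.7316)
edge 4: e_4 = (+0.92, +1.70);  n_4 = (+0.8795, -0.4759)
∠(n_2, n_4) = 104.55°
δ = |180° − 104.55°| = 75.45°
75.45° > 2α = 11.42°  →  invalid

δ = 75.45°, invalid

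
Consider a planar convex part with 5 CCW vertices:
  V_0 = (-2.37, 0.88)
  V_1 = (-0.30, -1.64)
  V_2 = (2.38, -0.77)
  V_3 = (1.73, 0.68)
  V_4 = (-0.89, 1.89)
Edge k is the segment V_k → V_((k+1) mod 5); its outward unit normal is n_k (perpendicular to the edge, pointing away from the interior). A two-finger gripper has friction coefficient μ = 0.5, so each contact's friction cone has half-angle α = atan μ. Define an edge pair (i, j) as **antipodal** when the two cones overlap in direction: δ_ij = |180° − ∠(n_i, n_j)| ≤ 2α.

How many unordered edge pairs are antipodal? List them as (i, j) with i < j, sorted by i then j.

count = 4; pairs: (0,2), (0,3), (1,3), (1,4)

α = atan 0.5 = 26.57°;  2α = 53.13°
n_0 = (-0.7727, -0.6347)
n_1 = (+0.3088, -0.9511)
n_2 = (+0.9125, +0.4091)
n_3 = (+0.4193, +0.9079)
n_4 = (-0.5637, +0.8260)
  (0,1): δ = 111.42°  ·
  (0,2): δ = 15.26°  ✓
  (0,3): δ = 25.81°  ✓
  (0,4): δ = 84.91°  ·
  (1,2): δ = 83.84°  ·
  (1,3): δ = 42.77°  ✓
  (1,4): δ = 16.33°  ✓
  (2,3): δ = 138.93°  ·
  (2,4): δ = 79.83°  ·
  (3,4): δ = 120.90°  ·
antipodal pairs: 4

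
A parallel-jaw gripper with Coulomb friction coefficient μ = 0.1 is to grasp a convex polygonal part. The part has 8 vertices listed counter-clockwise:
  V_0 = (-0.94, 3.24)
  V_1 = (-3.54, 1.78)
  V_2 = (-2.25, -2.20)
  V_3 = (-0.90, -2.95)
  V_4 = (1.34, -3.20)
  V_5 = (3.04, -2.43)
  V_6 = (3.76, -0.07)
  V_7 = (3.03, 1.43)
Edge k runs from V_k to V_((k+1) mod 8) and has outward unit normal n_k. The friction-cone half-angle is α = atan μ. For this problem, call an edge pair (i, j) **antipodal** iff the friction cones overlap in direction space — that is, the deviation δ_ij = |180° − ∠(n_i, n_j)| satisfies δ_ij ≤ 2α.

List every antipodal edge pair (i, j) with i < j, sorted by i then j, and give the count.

α = atan 0.1 = 5.71°;  2α = 11.42°
n_0 = (-0.4896, +0.8719)
n_1 = (-0.9513, -0.3083)
n_2 = (-0.4856, -0.8742)
n_3 = (-0.1109, -0.9938)
n_4 = (+0.4126, -0.9109)
n_5 = (+0.9565, -0.2918)
n_6 = (+0.8992, +0.4376)
n_7 = (+0.4148, +0.9099)
  (0,1): δ = 101.36°  ·
  (0,2): δ = 58.37°  ·
  (0,3): δ = 35.68°  ·
  (0,4): δ = 4.95°  ✓
  (0,5): δ = 43.72°  ·
  (0,6): δ = 86.63°  ·
  (0,7): δ = 126.17°  ·
  (1,2): δ = 137.01°  ·
  (1,3): δ = 114.33°  ·
  (1,4): δ = 83.59°  ·
  (1,5): δ = 34.92°  ·
  (1,6): δ = 7.99°  ✓
  (1,7): δ = 47.53°  ·
  (2,3): δ = 157.31°  ·
  (2,4): δ = 126.58°  ·
  (2,5): δ = 77.91°  ·
  (2,6): δ = 34.99°  ·
  (2,7): δ = 4.55°  ✓
  (3,4): δ = 149.26°  ·
  (3,5): δ = 100.60°  ·
  (3,6): δ = 57.68°  ·
  (3,7): δ = 18.14°  ·
  (4,5): δ = 131.33°  ·
  (4,6): δ = 88.42°  ·
  (4,7): δ = 48.88°  ·
  (5,6): δ = 137.08°  ·
  (5,7): δ = 97.54°  ·
  (6,7): δ = 140.46°  ·
antipodal pairs: 3

count = 3; pairs: (0,4), (1,6), (2,7)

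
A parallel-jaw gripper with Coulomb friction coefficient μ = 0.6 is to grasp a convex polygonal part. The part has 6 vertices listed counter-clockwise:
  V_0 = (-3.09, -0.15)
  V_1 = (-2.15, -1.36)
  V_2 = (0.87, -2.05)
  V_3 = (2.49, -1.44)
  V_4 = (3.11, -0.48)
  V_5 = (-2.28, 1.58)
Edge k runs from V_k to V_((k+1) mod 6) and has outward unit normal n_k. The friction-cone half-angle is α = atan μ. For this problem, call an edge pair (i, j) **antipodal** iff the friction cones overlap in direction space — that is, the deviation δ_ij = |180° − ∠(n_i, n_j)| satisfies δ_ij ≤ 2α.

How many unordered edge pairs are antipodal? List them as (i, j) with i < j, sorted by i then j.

α = atan 0.6 = 30.96°;  2α = 61.93°
n_0 = (-0.7897, -0.6135)
n_1 = (-0.2227, -0.9749)
n_2 = (+0.3524, -0.9359)
n_3 = (+0.8400, -0.5425)
n_4 = (+0.3570, +0.9341)
n_5 = (-0.9056, +0.4240)
  (0,1): δ = 140.71°  ·
  (0,2): δ = 107.21°  ·
  (0,3): δ = 70.70°  ·
  (0,4): δ = 31.24°  ✓
  (0,5): δ = 117.07°  ·
  (1,2): δ = 146.50°  ·
  (1,3): δ = 109.99°  ·
  (1,4): δ = 8.05°  ✓
  (1,5): δ = 77.78°  ·
  (2,3): δ = 143.49°  ·
  (2,4): δ = 41.55°  ✓
  (2,5): δ = 44.28°  ✓
  (3,4): δ = 78.06°  ·
  (3,5): δ = 7.77°  ✓
  (4,5): δ = 94.17°  ·
antipodal pairs: 5

count = 5; pairs: (0,4), (1,4), (2,4), (2,5), (3,5)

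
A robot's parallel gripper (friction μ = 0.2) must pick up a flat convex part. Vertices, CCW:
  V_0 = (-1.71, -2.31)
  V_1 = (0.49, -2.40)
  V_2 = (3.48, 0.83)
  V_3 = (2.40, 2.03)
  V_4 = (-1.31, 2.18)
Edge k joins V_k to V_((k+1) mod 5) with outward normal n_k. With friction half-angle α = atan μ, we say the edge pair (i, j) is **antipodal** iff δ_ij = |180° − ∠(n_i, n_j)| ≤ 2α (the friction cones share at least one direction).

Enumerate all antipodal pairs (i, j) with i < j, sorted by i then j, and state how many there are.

α = atan 0.2 = 11.31°;  2α = 22.62°
n_0 = (-0.0409, -0.9992)
n_1 = (+0.7338, -0.6793)
n_2 = (+0.7433, +0.6690)
n_3 = (+0.0404, +0.9992)
n_4 = (-0.9961, +0.0887)
  (0,1): δ = 130.45°  ·
  (0,2): δ = 45.67°  ·
  (0,3): δ = 0.03°  ✓
  (0,4): δ = 87.25°  ·
  (1,2): δ = 95.22°  ·
  (1,3): δ = 49.52°  ·
  (1,4): δ = 37.70°  ·
  (2,3): δ = 134.30°  ·
  (2,4): δ = 47.08°  ·
  (3,4): δ = 92.78°  ·
antipodal pairs: 1

count = 1; pairs: (0,3)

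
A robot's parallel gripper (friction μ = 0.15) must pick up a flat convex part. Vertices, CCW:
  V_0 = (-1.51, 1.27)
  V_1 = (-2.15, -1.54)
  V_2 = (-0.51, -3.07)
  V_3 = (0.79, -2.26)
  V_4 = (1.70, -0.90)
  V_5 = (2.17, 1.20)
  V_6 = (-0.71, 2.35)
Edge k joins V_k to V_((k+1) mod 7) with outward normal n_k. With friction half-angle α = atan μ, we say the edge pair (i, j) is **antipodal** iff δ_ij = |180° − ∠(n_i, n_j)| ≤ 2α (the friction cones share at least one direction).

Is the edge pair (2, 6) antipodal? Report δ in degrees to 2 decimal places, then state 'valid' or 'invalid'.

δ = 21.55°, invalid

α = atan 0.15 = 8.53°;  2α = 17.06°
edge 2: e_2 = (+1.30, +0.81);  n_2 = (+0.5288, -0.8487)
edge 6: e_6 = (-0.80, -1.08);  n_6 = (-0.8036, +0.5952)
∠(n_2, n_6) = 158.45°
δ = |180° − 158.45°| = 21.55°
21.55° > 2α = 17.06°  →  invalid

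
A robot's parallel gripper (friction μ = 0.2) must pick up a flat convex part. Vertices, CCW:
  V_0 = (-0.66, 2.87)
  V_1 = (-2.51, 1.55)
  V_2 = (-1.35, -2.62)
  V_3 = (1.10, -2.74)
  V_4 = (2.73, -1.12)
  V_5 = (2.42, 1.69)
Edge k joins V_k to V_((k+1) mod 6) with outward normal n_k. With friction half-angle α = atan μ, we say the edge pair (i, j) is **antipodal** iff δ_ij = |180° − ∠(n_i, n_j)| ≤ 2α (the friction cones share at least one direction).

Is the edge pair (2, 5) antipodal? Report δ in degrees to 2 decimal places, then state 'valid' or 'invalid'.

α = atan 0.2 = 11.31°;  2α = 22.62°
edge 2: e_2 = (+2.45, -0.12);  n_2 = (-0.0489, -0.9988)
edge 5: e_5 = (-3.08, +1.18);  n_5 = (+0.3578, +0.9338)
∠(n_2, n_5) = 161.84°
δ = |180° − 161.84°| = 18.16°
18.16° ≤ 2α = 22.62°  →  valid

δ = 18.16°, valid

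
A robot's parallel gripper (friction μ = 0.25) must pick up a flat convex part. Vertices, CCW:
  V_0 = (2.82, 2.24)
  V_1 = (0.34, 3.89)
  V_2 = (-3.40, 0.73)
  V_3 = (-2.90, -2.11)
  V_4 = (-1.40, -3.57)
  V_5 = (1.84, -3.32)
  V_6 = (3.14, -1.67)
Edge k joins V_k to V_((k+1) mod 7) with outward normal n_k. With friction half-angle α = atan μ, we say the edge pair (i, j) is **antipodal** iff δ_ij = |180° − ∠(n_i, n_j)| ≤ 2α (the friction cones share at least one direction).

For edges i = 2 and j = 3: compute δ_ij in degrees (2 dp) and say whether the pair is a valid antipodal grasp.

δ = 144.21°, invalid

α = atan 0.25 = 14.04°;  2α = 28.07°
edge 2: e_2 = (+0.50, -2.84);  n_2 = (-0.9849, -0.1734)
edge 3: e_3 = (+1.50, -1.46);  n_3 = (-0.6975, -0.7166)
∠(n_2, n_3) = 35.79°
δ = |180° − 35.79°| = 144.21°
144.21° > 2α = 28.07°  →  invalid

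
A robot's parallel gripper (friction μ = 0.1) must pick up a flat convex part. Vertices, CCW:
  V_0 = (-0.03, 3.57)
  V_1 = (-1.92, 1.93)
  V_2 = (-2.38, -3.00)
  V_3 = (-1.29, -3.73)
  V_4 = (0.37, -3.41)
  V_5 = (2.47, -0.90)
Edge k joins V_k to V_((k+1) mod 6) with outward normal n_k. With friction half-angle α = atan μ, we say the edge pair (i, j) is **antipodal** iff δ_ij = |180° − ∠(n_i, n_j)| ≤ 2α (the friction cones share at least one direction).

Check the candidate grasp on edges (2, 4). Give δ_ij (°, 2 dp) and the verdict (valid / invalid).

α = atan 0.1 = 5.71°;  2α = 11.42°
edge 2: e_2 = (+1.09, -0.73);  n_2 = (-0.5565, -0.8309)
edge 4: e_4 = (+2.10, +2.51);  n_4 = (+0.7670, -0.6417)
∠(n_2, n_4) = 83.89°
δ = |180° − 83.89°| = 96.11°
96.11° > 2α = 11.42°  →  invalid

δ = 96.11°, invalid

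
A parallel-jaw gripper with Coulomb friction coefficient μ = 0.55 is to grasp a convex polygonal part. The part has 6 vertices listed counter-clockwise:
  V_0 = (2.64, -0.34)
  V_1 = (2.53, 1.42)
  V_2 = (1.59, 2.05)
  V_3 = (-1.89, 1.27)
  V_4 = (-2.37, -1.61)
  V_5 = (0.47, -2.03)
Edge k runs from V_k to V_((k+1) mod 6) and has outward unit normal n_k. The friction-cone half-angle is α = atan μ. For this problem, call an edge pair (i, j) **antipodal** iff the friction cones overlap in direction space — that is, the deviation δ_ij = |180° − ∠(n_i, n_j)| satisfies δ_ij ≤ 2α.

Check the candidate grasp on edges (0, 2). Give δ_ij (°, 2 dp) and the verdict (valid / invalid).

α = atan 0.55 = 28.81°;  2α = 57.62°
edge 0: e_0 = (-0.11, +1.76);  n_0 = (+0.9981, +0.0624)
edge 2: e_2 = (-3.48, -0.78);  n_2 = (-0.2187, +0.9758)
∠(n_0, n_2) = 99.06°
δ = |180° − 99.06°| = 80.94°
80.94° > 2α = 57.62°  →  invalid

δ = 80.94°, invalid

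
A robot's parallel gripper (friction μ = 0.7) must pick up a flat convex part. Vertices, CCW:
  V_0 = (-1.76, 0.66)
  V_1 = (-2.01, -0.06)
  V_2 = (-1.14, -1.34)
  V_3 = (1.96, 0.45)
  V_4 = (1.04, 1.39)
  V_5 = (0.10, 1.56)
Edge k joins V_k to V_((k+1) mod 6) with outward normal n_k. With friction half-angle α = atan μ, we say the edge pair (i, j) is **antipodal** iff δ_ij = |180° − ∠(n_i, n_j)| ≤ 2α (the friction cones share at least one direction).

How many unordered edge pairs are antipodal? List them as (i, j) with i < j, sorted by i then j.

count = 6; pairs: (0,2), (0,3), (1,3), (1,4), (2,4), (2,5)

α = atan 0.7 = 34.99°;  2α = 69.98°
n_0 = (-0.9447, +0.3280)
n_1 = (-0.8270, -0.5621)
n_2 = (+0.5000, -0.8660)
n_3 = (+0.7147, +0.6995)
n_4 = (+0.1780, +0.9840)
n_5 = (-0.4356, +0.9002)
  (0,1): δ = 126.65°  ·
  (0,2): δ = 40.85°  ✓
  (0,3): δ = 63.53°  ✓
  (0,4): δ = 98.90°  ·
  (0,5): δ = 134.97°  ·
  (1,2): δ = 94.20°  ·
  (1,3): δ = 10.18°  ✓
  (1,4): δ = 45.55°  ✓
  (1,5): δ = 81.62°  ·
  (2,3): δ = 75.62°  ·
  (2,4): δ = 40.25°  ✓
  (2,5): δ = 4.18°  ✓
  (3,4): δ = 144.64°  ·
  (3,5): δ = 108.56°  ·
  (4,5): δ = 143.93°  ·
antipodal pairs: 6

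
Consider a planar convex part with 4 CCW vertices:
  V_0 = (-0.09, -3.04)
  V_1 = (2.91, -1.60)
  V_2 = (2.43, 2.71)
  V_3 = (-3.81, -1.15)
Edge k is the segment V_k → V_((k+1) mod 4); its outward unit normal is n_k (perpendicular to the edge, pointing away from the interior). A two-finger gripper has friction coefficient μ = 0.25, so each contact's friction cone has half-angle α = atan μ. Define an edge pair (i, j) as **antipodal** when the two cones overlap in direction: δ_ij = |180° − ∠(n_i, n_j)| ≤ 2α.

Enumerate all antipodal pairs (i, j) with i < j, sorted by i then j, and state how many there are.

α = atan 0.25 = 14.04°;  2α = 28.07°
n_0 = (+0.4327, -0.9015)
n_1 = (+0.9939, +0.1107)
n_2 = (-0.5261, +0.8504)
n_3 = (-0.4530, -0.8915)
  (0,1): δ = 109.29°  ·
  (0,2): δ = 6.10°  ✓
  (0,3): δ = 127.43°  ·
  (1,2): δ = 64.61°  ·
  (1,3): δ = 56.71°  ·
  (2,3): δ = 58.67°  ·
antipodal pairs: 1

count = 1; pairs: (0,2)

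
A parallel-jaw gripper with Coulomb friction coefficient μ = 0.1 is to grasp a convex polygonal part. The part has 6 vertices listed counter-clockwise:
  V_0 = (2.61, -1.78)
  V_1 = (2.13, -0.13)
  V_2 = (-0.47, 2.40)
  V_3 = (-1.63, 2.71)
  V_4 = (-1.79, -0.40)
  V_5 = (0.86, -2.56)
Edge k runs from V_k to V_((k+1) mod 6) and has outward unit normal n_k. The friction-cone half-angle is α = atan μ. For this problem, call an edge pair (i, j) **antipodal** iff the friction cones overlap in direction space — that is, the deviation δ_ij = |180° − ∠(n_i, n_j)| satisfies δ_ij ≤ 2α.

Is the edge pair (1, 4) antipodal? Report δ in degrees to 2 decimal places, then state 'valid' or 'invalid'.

δ = 5.03°, valid

α = atan 0.1 = 5.71°;  2α = 11.42°
edge 1: e_1 = (-2.60, +2.53);  n_1 = (+0.6974, +0.7167)
edge 4: e_4 = (+2.65, -2.16);  n_4 = (-0.6318, -0.7751)
∠(n_1, n_4) = 174.97°
δ = |180° − 174.97°| = 5.03°
5.03° ≤ 2α = 11.42°  →  valid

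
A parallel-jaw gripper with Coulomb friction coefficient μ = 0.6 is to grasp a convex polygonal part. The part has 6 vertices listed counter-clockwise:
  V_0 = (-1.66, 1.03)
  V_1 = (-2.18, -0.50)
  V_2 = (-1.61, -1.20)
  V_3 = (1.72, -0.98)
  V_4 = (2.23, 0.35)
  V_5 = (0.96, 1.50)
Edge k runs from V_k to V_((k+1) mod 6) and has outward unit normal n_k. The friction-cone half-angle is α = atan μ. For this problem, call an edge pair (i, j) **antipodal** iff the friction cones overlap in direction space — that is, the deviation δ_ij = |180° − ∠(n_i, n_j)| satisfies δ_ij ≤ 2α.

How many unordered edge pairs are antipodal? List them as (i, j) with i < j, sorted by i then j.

count = 7; pairs: (0,3), (1,3), (1,4), (1,5), (2,4), (2,5), (3,5)

α = atan 0.6 = 30.96°;  2α = 61.93°
n_0 = (-0.9468, +0.3218)
n_1 = (-0.7754, -0.6314)
n_2 = (+0.0659, -0.9978)
n_3 = (+0.9337, -0.3580)
n_4 = (+0.6712, +0.7413)
n_5 = (-0.1766, +0.9843)
  (0,1): δ = 122.07°  ·
  (0,2): δ = 67.45°  ·
  (0,3): δ = 2.21°  ✓
  (0,4): δ = 66.61°  ·
  (0,5): δ = 118.94°  ·
  (1,2): δ = 125.38°  ·
  (1,3): δ = 60.14°  ✓
  (1,4): δ = 8.68°  ✓
  (1,5): δ = 61.01°  ✓
  (2,3): δ = 114.76°  ·
  (2,4): δ = 45.94°  ✓
  (2,5): δ = 6.39°  ✓
  (3,4): δ = 111.18°  ·
  (3,5): δ = 58.85°  ✓
  (4,5): δ = 127.67°  ·
antipodal pairs: 7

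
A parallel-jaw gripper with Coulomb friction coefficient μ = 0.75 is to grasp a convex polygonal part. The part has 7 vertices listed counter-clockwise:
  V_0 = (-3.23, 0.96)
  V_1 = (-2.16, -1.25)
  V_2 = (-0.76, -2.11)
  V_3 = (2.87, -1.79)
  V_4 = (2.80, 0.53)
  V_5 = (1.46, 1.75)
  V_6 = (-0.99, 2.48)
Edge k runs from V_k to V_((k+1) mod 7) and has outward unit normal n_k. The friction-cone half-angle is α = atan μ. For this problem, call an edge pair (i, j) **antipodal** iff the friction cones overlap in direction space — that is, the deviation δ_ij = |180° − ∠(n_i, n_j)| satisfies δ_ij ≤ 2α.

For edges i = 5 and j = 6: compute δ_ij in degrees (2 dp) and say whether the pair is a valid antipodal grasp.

δ = 129.25°, invalid

α = atan 0.75 = 36.87°;  2α = 73.74°
edge 5: e_5 = (-2.45, +0.73);  n_5 = (+0.2856, +0.9584)
edge 6: e_6 = (-2.24, -1.52);  n_6 = (-0.5615, +0.8275)
∠(n_5, n_6) = 50.75°
δ = |180° − 50.75°| = 129.25°
129.25° > 2α = 73.74°  →  invalid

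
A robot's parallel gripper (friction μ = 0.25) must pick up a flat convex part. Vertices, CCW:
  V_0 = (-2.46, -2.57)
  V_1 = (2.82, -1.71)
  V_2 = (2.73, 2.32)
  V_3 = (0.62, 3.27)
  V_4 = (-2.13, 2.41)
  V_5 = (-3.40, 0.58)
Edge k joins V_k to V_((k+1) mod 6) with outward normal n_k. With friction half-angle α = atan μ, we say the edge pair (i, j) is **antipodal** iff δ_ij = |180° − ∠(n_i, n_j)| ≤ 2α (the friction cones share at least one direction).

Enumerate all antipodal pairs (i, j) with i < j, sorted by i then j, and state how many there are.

α = atan 0.25 = 14.04°;  2α = 28.07°
n_0 = (+0.1608, -0.9870)
n_1 = (+0.9998, +0.0223)
n_2 = (+0.4105, +0.9118)
n_3 = (-0.2985, +0.9544)
n_4 = (-0.8215, +0.5701)
n_5 = (-0.9582, -0.2860)
  (0,1): δ = 97.97°  ·
  (0,2): δ = 33.49°  ·
  (0,3): δ = 8.11°  ✓
  (0,4): δ = 45.99°  ·
  (0,5): δ = 97.36°  ·
  (1,2): δ = 115.52°  ·
  (1,3): δ = 73.91°  ·
  (1,4): δ = 36.04°  ·
  (1,5): δ = 15.34°  ✓
  (2,3): δ = 138.40°  ·
  (2,4): δ = 100.52°  ·
  (2,5): δ = 49.15°  ·
  (3,4): δ = 142.13°  ·
  (3,5): δ = 90.75°  ·
  (4,5): δ = 128.62°  ·
antipodal pairs: 2

count = 2; pairs: (0,3), (1,5)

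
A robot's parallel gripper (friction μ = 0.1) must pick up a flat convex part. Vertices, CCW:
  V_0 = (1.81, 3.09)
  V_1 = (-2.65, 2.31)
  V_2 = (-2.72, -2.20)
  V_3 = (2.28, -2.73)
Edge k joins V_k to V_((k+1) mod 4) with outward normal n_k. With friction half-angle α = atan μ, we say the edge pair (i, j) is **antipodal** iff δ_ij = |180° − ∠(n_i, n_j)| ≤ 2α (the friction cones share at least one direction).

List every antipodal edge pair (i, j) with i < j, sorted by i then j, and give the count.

α = atan 0.1 = 5.71°;  2α = 11.42°
n_0 = (-0.1723, +0.9850)
n_1 = (-0.9999, +0.0155)
n_2 = (-0.1054, -0.9944)
n_3 = (+0.9968, +0.0805)
  (0,1): δ = 100.81°  ·
  (0,2): δ = 15.97°  ·
  (0,3): δ = 84.70°  ·
  (1,2): δ = 95.16°  ·
  (1,3): δ = 5.51°  ✓
  (2,3): δ = 79.33°  ·
antipodal pairs: 1

count = 1; pairs: (1,3)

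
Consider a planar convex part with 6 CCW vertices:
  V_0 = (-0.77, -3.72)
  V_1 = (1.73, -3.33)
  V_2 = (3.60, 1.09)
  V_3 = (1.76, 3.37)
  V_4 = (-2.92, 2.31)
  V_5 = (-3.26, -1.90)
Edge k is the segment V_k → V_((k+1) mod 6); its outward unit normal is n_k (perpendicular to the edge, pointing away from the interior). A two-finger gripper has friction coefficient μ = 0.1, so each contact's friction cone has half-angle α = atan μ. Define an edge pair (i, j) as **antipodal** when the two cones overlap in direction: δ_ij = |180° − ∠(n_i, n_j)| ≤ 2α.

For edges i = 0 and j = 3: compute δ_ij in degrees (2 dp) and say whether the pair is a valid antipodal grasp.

δ = 3.90°, valid

α = atan 0.1 = 5.71°;  2α = 11.42°
edge 0: e_0 = (+2.50, +0.39);  n_0 = (+0.1541, -0.9880)
edge 3: e_3 = (-4.68, -1.06);  n_3 = (-0.2209, +0.9753)
∠(n_0, n_3) = 176.10°
δ = |180° − 176.10°| = 3.90°
3.90° ≤ 2α = 11.42°  →  valid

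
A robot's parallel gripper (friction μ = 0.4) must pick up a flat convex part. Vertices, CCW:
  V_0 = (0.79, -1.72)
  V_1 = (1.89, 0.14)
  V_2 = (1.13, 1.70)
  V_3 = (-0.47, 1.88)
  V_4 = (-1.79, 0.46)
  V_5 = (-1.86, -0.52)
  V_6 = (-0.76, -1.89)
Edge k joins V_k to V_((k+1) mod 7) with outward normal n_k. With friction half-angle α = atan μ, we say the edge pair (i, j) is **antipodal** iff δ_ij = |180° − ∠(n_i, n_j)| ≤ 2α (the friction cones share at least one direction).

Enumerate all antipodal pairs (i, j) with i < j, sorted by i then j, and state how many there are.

count = 6; pairs: (0,3), (0,4), (1,4), (1,5), (2,6), (3,6)

α = atan 0.4 = 21.80°;  2α = 43.60°
n_0 = (+0.8607, -0.5090)
n_1 = (+0.8990, +0.4380)
n_2 = (+0.1118, +0.9937)
n_3 = (-0.7324, +0.6808)
n_4 = (-0.9975, +0.0712)
n_5 = (-0.7798, -0.6261)
n_6 = (+0.1090, -0.9940)
  (0,1): δ = 123.43°  ·
  (0,2): δ = 65.82°  ·
  (0,3): δ = 12.31°  ✓
  (0,4): δ = 26.51°  ✓
  (0,5): δ = 69.36°  ·
  (0,6): δ = 126.86°  ·
  (1,2): δ = 122.39°  ·
  (1,3): δ = 68.88°  ·
  (1,4): δ = 30.06°  ✓
  (1,5): δ = 12.79°  ✓
  (1,6): δ = 70.28°  ·
  (2,3): δ = 126.49°  ·
  (2,4): δ = 87.67°  ·
  (2,5): δ = 44.82°  ·
  (2,6): δ = 12.68°  ✓
  (3,4): δ = 141.18°  ·
  (3,5): δ = 98.33°  ·
  (3,6): δ = 40.83°  ✓
  (4,5): δ = 137.15°  ·
  (4,6): δ = 79.66°  ·
  (5,6): δ = 122.50°  ·
antipodal pairs: 6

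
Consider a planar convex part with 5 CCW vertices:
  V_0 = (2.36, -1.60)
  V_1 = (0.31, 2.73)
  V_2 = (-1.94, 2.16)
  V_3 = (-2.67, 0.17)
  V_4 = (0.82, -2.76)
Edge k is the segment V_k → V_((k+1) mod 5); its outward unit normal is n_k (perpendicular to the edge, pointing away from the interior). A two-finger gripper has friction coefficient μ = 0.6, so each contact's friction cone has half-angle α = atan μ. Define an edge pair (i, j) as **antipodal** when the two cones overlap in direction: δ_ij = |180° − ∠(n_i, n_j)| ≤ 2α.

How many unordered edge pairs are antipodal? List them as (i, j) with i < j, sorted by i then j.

α = atan 0.6 = 30.96°;  2α = 61.93°
n_0 = (+0.9038, +0.4279)
n_1 = (-0.2456, +0.9694)
n_2 = (-0.9388, +0.3444)
n_3 = (-0.6430, -0.7659)
n_4 = (+0.6017, -0.7988)
  (0,1): δ = 101.12°  ·
  (0,2): δ = 45.48°  ✓
  (0,3): δ = 24.65°  ✓
  (0,4): δ = 101.65°  ·
  (1,2): δ = 124.36°  ·
  (1,3): δ = 54.23°  ✓
  (1,4): δ = 22.77°  ✓
  (2,3): δ = 109.87°  ·
  (2,4): δ = 32.87°  ✓
  (3,4): δ = 103.00°  ·
antipodal pairs: 5

count = 5; pairs: (0,2), (0,3), (1,3), (1,4), (2,4)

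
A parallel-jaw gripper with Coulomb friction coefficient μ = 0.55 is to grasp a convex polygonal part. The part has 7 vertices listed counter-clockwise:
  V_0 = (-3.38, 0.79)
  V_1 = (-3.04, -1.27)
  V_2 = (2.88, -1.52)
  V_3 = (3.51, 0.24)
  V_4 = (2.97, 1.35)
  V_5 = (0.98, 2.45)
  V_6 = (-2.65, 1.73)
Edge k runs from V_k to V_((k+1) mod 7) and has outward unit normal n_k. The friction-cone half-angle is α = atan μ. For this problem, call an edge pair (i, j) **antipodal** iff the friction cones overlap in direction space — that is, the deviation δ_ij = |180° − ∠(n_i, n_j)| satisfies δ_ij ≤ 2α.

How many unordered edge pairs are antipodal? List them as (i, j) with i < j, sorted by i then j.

α = atan 0.55 = 28.81°;  2α = 57.62°
n_0 = (-0.9867, -0.1628)
n_1 = (-0.0422, -0.9991)
n_2 = (+0.9415, -0.3370)
n_3 = (+0.8992, +0.4375)
n_4 = (+0.4838, +0.8752)
n_5 = (-0.1946, +0.9809)
n_6 = (-0.7898, +0.6134)
  (0,1): δ = 101.79°  ·
  (0,2): δ = 29.07°  ✓
  (0,3): δ = 16.57°  ✓
  (0,4): δ = 51.70°  ✓
  (0,5): δ = 91.85°  ·
  (0,6): δ = 132.80°  ·
  (1,2): δ = 107.28°  ·
  (1,3): δ = 61.64°  ·
  (1,4): δ = 26.51°  ✓
  (1,5): δ = 13.64°  ✓
  (1,6): δ = 54.59°  ✓
  (2,3): δ = 134.36°  ·
  (2,4): δ = 99.24°  ·
  (2,5): δ = 59.09°  ·
  (2,6): δ = 18.14°  ✓
  (3,4): δ = 144.87°  ·
  (3,5): δ = 104.72°  ·
  (3,6): δ = 63.78°  ·
  (4,5): δ = 139.85°  ·
  (4,6): δ = 98.90°  ·
  (5,6): δ = 139.05°  ·
antipodal pairs: 7

count = 7; pairs: (0,2), (0,3), (0,4), (1,4), (1,5), (1,6), (2,6)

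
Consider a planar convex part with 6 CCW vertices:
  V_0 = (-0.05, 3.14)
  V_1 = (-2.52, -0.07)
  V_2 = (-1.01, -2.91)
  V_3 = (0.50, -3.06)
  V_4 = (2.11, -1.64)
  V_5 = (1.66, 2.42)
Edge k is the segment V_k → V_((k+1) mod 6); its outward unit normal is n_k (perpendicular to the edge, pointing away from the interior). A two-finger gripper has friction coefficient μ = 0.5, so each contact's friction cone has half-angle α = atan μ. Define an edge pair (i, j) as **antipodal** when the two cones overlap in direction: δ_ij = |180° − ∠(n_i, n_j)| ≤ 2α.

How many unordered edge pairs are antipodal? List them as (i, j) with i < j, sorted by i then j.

α = atan 0.5 = 26.57°;  2α = 53.13°
n_0 = (-0.7925, +0.6098)
n_1 = (-0.8830, -0.4695)
n_2 = (-0.0989, -0.9951)
n_3 = (+0.6615, -0.7500)
n_4 = (+0.9939, +0.1102)
n_5 = (+0.3881, +0.9216)
  (0,1): δ = 114.42°  ·
  (0,2): δ = 58.10°  ·
  (0,3): δ = 11.01°  ✓
  (0,4): δ = 43.90°  ✓
  (0,5): δ = 104.74°  ·
  (1,2): δ = 123.67°  ·
  (1,3): δ = 76.59°  ·
  (1,4): δ = 21.67°  ✓
  (1,5): δ = 39.17°  ✓
  (2,3): δ = 132.92°  ·
  (2,4): δ = 78.00°  ·
  (2,5): δ = 17.16°  ✓
  (3,4): δ = 125.09°  ·
  (3,5): δ = 64.25°  ·
  (4,5): δ = 119.16°  ·
antipodal pairs: 5

count = 5; pairs: (0,3), (0,4), (1,4), (1,5), (2,5)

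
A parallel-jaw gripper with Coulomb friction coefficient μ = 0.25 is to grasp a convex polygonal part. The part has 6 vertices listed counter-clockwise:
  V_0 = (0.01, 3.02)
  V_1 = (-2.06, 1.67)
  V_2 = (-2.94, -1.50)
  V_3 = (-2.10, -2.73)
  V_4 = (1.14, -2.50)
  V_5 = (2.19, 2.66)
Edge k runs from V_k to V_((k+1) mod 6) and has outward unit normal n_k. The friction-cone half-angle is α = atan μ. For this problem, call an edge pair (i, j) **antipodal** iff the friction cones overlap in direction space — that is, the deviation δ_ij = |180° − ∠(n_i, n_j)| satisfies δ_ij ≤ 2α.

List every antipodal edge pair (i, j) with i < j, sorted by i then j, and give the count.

α = atan 0.25 = 14.04°;  2α = 28.07°
n_0 = (-0.5463, +0.8376)
n_1 = (-0.9636, +0.2675)
n_2 = (-0.8258, -0.5640)
n_3 = (+0.0708, -0.9975)
n_4 = (+0.9799, -0.1994)
n_5 = (+0.1629, +0.9866)
  (0,1): δ = 138.63°  ·
  (0,2): δ = 88.78°  ·
  (0,3): δ = 29.05°  ·
  (0,4): δ = 45.39°  ·
  (0,5): δ = 137.51°  ·
  (1,2): δ = 130.15°  ·
  (1,3): δ = 70.42°  ·
  (1,4): δ = 4.01°  ✓
  (1,5): δ = 96.14°  ·
  (2,3): δ = 120.27°  ·
  (2,4): δ = 45.83°  ·
  (2,5): δ = 46.29°  ·
  (3,4): δ = 105.56°  ·
  (3,5): δ = 13.44°  ✓
  (4,5): δ = 87.88°  ·
antipodal pairs: 2

count = 2; pairs: (1,4), (3,5)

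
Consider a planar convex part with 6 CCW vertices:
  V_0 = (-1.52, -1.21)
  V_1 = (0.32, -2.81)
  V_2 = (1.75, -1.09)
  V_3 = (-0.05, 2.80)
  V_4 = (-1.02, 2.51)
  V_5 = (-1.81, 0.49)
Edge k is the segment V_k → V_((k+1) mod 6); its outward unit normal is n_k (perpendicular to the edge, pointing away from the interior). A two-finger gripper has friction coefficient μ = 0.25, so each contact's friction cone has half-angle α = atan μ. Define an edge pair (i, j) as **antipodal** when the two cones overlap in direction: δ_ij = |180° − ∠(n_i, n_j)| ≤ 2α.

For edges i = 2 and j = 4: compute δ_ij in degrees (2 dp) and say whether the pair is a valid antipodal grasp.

α = atan 0.25 = 14.04°;  2α = 28.07°
edge 2: e_2 = (-1.80, +3.89);  n_2 = (+0.9075, +0.4199)
edge 4: e_4 = (-0.79, -2.02);  n_4 = (-0.9313, +0.3642)
∠(n_2, n_4) = 133.81°
δ = |180° − 133.81°| = 46.19°
46.19° > 2α = 28.07°  →  invalid

δ = 46.19°, invalid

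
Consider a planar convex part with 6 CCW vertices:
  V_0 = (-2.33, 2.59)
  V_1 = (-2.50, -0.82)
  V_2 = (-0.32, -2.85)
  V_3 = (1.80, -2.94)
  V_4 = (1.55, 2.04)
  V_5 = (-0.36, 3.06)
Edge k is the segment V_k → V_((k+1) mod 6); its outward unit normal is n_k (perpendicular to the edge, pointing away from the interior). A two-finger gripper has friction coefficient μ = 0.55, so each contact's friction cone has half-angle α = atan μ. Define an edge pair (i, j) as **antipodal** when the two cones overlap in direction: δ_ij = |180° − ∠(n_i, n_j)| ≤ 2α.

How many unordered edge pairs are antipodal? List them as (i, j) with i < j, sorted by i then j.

α = atan 0.55 = 28.81°;  2α = 57.62°
n_0 = (-0.9988, +0.0498)
n_1 = (-0.6815, -0.7318)
n_2 = (-0.0424, -0.9991)
n_3 = (+0.9987, +0.0501)
n_4 = (+0.4711, +0.8821)
n_5 = (-0.2321, +0.9727)
  (0,1): δ = 130.11°  ·
  (0,2): δ = 89.58°  ·
  (0,3): δ = 5.73°  ✓
  (0,4): δ = 64.75°  ·
  (0,5): δ = 106.27°  ·
  (1,2): δ = 139.47°  ·
  (1,3): δ = 44.17°  ✓
  (1,4): δ = 14.86°  ✓
  (1,5): δ = 56.38°  ✓
  (2,3): δ = 84.70°  ·
  (2,4): δ = 25.67°  ✓
  (2,5): δ = 15.85°  ✓
  (3,4): δ = 120.98°  ·
  (3,5): δ = 79.46°  ·
  (4,5): δ = 138.48°  ·
antipodal pairs: 6

count = 6; pairs: (0,3), (1,3), (1,4), (1,5), (2,4), (2,5)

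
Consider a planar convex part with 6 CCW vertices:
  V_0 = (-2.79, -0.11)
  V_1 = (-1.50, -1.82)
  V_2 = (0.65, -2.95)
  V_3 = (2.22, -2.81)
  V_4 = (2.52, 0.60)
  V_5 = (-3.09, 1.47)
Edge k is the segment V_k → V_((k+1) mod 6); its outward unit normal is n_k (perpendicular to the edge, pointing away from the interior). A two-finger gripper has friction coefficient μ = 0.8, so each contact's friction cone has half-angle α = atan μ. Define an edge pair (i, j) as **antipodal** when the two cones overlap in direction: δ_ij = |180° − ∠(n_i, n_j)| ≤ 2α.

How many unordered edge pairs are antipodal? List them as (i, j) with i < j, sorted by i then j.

α = atan 0.8 = 38.66°;  2α = 77.32°
n_0 = (-0.7983, -0.6022)
n_1 = (-0.4652, -0.8852)
n_2 = (+0.0888, -0.9960)
n_3 = (+0.9962, -0.0876)
n_4 = (+0.1532, +0.9882)
n_5 = (-0.9824, -0.1865)
  (0,1): δ = 154.76°  ·
  (0,2): δ = 121.93°  ·
  (0,3): δ = 42.06°  ✓
  (0,4): δ = 44.15°  ✓
  (0,5): δ = 153.72°  ·
  (1,2): δ = 147.18°  ·
  (1,3): δ = 67.30°  ✓
  (1,4): δ = 18.91°  ✓
  (1,5): δ = 128.48°  ·
  (2,3): δ = 100.12°  ·
  (2,4): δ = 13.91°  ✓
  (2,5): δ = 95.66°  ·
  (3,4): δ = 93.79°  ·
  (3,5): δ = 15.78°  ✓
  (4,5): δ = 70.43°  ✓
antipodal pairs: 7

count = 7; pairs: (0,3), (0,4), (1,3), (1,4), (2,4), (3,5), (4,5)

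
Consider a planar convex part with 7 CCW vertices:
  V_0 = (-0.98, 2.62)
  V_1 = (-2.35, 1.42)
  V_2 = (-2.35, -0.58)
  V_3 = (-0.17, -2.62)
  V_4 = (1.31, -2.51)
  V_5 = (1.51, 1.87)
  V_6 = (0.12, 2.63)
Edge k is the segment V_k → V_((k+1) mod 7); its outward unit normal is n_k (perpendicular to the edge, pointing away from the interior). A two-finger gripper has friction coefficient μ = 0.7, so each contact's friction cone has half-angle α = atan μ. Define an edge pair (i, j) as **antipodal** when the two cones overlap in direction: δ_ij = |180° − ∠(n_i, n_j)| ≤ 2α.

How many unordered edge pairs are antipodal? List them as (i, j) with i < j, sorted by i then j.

count = 9; pairs: (0,3), (0,4), (1,4), (1,5), (2,4), (2,5), (2,6), (3,5), (3,6)

α = atan 0.7 = 34.99°;  2α = 69.98°
n_0 = (-0.6589, +0.7522)
n_1 = (-1.0000, -0.0000)
n_2 = (-0.6833, -0.7302)
n_3 = (+0.0741, -0.9972)
n_4 = (+0.9990, -0.0456)
n_5 = (+0.4797, +0.8774)
n_6 = (-0.0091, +1.0000)
  (0,1): δ = 131.22°  ·
  (0,2): δ = 84.32°  ·
  (0,3): δ = 36.96°  ✓
  (0,4): δ = 46.17°  ✓
  (0,5): δ = 110.12°  ·
  (0,6): δ = 139.31°  ·
  (1,2): δ = 133.10°  ·
  (1,3): δ = 85.75°  ·
  (1,4): δ = 2.61°  ✓
  (1,5): δ = 61.33°  ✓
  (1,6): δ = 90.52°  ·
  (2,3): δ = 132.65°  ·
  (2,4): δ = 49.51°  ✓
  (2,5): δ = 14.43°  ✓
  (2,6): δ = 43.62°  ✓
  (3,4): δ = 96.87°  ·
  (3,5): δ = 32.92°  ✓
  (3,6): δ = 3.73°  ✓
  (4,5): δ = 116.05°  ·
  (4,6): δ = 86.86°  ·
  (5,6): δ = 150.81°  ·
antipodal pairs: 9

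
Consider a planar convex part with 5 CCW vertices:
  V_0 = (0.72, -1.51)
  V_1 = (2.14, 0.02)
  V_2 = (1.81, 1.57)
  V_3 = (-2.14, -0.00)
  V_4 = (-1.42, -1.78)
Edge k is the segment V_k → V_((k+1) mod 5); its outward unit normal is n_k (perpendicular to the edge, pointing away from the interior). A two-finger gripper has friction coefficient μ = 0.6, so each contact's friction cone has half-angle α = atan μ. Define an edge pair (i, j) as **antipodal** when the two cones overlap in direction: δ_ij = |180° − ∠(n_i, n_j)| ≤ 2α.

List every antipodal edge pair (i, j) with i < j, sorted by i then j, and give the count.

count = 3; pairs: (0,2), (1,3), (2,4)

α = atan 0.6 = 30.96°;  2α = 61.93°
n_0 = (+0.7330, -0.6803)
n_1 = (+0.9781, +0.2082)
n_2 = (-0.3694, +0.9293)
n_3 = (-0.9270, -0.3750)
n_4 = (+0.1252, -0.9921)
  (0,1): δ = 125.12°  ·
  (0,2): δ = 25.46°  ✓
  (0,3): δ = 64.89°  ·
  (0,4): δ = 140.06°  ·
  (1,2): δ = 80.34°  ·
  (1,3): δ = 10.00°  ✓
  (1,4): δ = 85.17°  ·
  (2,3): δ = 89.65°  ·
  (2,4): δ = 14.49°  ✓
  (3,4): δ = 104.83°  ·
antipodal pairs: 3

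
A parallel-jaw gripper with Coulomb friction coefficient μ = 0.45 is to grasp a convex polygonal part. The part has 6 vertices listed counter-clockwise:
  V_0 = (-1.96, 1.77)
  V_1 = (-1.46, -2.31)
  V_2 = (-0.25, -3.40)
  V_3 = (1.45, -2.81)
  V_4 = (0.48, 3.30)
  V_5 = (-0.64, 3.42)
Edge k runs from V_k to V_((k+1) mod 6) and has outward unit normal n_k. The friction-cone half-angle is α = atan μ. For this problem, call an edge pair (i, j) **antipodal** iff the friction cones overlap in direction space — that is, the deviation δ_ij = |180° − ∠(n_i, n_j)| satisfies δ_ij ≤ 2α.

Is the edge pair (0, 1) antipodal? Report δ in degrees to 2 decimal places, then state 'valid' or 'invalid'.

α = atan 0.45 = 24.23°;  2α = 48.46°
edge 0: e_0 = (+0.50, -4.08);  n_0 = (-0.9926, -0.1216)
edge 1: e_1 = (+1.21, -1.09);  n_1 = (-0.6693, -0.7430)
∠(n_0, n_1) = 41.00°
δ = |180° − 41.00°| = 139.00°
139.00° > 2α = 48.46°  →  invalid

δ = 139.00°, invalid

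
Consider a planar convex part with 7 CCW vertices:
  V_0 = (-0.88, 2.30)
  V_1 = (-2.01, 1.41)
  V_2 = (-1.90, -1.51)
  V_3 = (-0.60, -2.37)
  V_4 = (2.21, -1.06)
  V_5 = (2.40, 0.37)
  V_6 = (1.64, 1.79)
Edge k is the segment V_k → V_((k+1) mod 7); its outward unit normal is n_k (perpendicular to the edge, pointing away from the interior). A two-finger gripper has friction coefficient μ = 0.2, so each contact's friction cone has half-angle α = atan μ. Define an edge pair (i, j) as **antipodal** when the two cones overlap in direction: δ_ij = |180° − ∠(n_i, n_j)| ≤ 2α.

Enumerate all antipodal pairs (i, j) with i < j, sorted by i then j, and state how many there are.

α = atan 0.2 = 11.31°;  2α = 22.62°
n_0 = (-0.6187, +0.7856)
n_1 = (-0.9993, -0.0376)
n_2 = (-0.5517, -0.8340)
n_3 = (+0.4225, -0.9063)
n_4 = (+0.9913, -0.1317)
n_5 = (+0.8817, +0.4719)
n_6 = (+0.1984, +0.9801)
  (0,1): δ = 126.07°  ·
  (0,2): δ = 71.71°  ·
  (0,3): δ = 13.23°  ✓
  (0,4): δ = 44.21°  ·
  (0,5): δ = 79.93°  ·
  (0,6): δ = 130.33°  ·
  (1,2): δ = 125.64°  ·
  (1,3): δ = 67.16°  ·
  (1,4): δ = 9.73°  ✓
  (1,5): δ = 26.00°  ·
  (1,6): δ = 76.40°  ·
  (2,3): δ = 121.52°  ·
  (2,4): δ = 64.08°  ·
  (2,5): δ = 28.36°  ·
  (2,6): δ = 22.05°  ✓
  (3,4): δ = 122.56°  ·
  (3,5): δ = 86.84°  ·
  (3,6): δ = 36.44°  ·
  (4,5): δ = 144.28°  ·
  (4,6): δ = 93.87°  ·
  (5,6): δ = 129.60°  ·
antipodal pairs: 3

count = 3; pairs: (0,3), (1,4), (2,6)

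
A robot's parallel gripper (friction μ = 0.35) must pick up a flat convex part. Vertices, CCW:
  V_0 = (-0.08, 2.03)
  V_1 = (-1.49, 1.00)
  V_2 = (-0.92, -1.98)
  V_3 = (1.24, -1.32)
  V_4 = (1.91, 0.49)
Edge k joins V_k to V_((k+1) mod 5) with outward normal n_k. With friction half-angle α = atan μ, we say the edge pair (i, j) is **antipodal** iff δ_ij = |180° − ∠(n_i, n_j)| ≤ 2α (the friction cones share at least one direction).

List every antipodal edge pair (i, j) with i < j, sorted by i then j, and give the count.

count = 3; pairs: (0,2), (0,3), (1,3)

α = atan 0.35 = 19.29°;  2α = 38.58°
n_0 = (-0.5899, +0.8075)
n_1 = (-0.9822, -0.1879)
n_2 = (+0.2922, -0.9564)
n_3 = (+0.9378, -0.3471)
n_4 = (+0.6120, +0.7908)
  (0,1): δ = 115.32°  ·
  (0,2): δ = 19.16°  ✓
  (0,3): δ = 33.54°  ✓
  (0,4): δ = 106.12°  ·
  (1,2): δ = 83.84°  ·
  (1,3): δ = 31.14°  ✓
  (1,4): δ = 41.44°  ·
  (2,3): δ = 127.30°  ·
  (2,4): δ = 54.73°  ·
  (3,4): δ = 107.42°  ·
antipodal pairs: 3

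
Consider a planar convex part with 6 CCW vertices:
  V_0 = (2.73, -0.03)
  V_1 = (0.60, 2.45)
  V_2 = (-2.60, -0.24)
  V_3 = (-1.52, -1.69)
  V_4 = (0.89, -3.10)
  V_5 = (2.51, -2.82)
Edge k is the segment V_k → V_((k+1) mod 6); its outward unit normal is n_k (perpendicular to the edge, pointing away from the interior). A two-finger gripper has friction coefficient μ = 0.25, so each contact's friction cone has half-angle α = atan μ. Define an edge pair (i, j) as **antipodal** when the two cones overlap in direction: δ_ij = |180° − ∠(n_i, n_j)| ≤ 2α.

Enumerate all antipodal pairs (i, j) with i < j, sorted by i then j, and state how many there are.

count = 2; pairs: (0,2), (0,3)

α = atan 0.25 = 14.04°;  2α = 28.07°
n_0 = (+0.7586, +0.6515)
n_1 = (-0.6435, +0.7655)
n_2 = (-0.8020, -0.5973)
n_3 = (-0.5050, -0.8631)
n_4 = (+0.1703, -0.9854)
n_5 = (+0.9969, -0.0786)
  (0,1): δ = 90.61°  ·
  (0,2): δ = 3.98°  ✓
  (0,3): δ = 19.01°  ✓
  (0,4): δ = 59.15°  ·
  (0,5): δ = 134.83°  ·
  (1,2): δ = 93.37°  ·
  (1,3): δ = 70.38°  ·
  (1,4): δ = 30.25°  ·
  (1,5): δ = 45.44°  ·
  (2,3): δ = 157.01°  ·
  (2,4): δ = 116.87°  ·
  (2,5): δ = 41.19°  ·
  (3,4): δ = 139.86°  ·
  (3,5): δ = 64.18°  ·
  (4,5): δ = 104.31°  ·
antipodal pairs: 2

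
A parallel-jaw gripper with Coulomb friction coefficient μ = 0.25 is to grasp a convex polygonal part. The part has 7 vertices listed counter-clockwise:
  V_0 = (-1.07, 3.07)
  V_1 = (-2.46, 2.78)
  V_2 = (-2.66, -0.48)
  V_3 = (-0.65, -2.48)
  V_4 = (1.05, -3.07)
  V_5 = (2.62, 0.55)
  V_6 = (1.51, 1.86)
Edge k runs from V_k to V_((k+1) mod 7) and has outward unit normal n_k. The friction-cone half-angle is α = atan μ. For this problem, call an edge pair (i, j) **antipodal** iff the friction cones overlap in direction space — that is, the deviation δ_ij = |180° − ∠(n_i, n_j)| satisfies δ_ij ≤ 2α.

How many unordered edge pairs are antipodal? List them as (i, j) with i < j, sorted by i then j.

α = atan 0.25 = 14.04°;  2α = 28.07°
n_0 = (-0.2042, +0.9789)
n_1 = (-0.9981, +0.0612)
n_2 = (-0.7053, -0.7089)
n_3 = (-0.3279, -0.9447)
n_4 = (+0.9174, -0.3979)
n_5 = (+0.7629, +0.6465)
n_6 = (+0.4246, +0.9054)
  (0,1): δ = 105.30°  ·
  (0,2): δ = 56.64°  ·
  (0,3): δ = 30.92°  ·
  (0,4): δ = 54.77°  ·
  (0,5): δ = 118.49°  ·
  (0,6): δ = 143.09°  ·
  (1,2): δ = 131.35°  ·
  (1,3): δ = 105.63°  ·
  (1,4): δ = 19.94°  ✓
  (1,5): δ = 43.79°  ·
  (1,6): δ = 68.38°  ·
  (2,3): δ = 154.28°  ·
  (2,4): δ = 68.59°  ·
  (2,5): δ = 4.87°  ✓
  (2,6): δ = 19.73°  ✓
  (3,4): δ = 94.31°  ·
  (3,5): δ = 30.58°  ·
  (3,6): δ = 5.99°  ✓
  (4,5): δ = 116.28°  ·
  (4,6): δ = 91.68°  ·
  (5,6): δ = 155.40°  ·
antipodal pairs: 4

count = 4; pairs: (1,4), (2,5), (2,6), (3,6)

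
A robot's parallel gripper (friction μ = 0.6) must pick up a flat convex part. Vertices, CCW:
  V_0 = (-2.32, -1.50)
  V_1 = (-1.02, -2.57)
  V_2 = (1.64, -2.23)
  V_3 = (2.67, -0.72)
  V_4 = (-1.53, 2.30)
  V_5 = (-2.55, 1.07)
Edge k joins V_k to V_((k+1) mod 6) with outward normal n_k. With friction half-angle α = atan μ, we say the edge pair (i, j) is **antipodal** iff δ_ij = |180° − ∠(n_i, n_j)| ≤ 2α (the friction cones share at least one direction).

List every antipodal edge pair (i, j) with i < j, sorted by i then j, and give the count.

count = 6; pairs: (0,3), (1,3), (1,4), (2,4), (2,5), (3,5)

α = atan 0.6 = 30.96°;  2α = 61.93°
n_0 = (-0.6355, -0.7721)
n_1 = (+0.1268, -0.9919)
n_2 = (+0.8261, -0.5635)
n_3 = (+0.5838, +0.8119)
n_4 = (-0.7698, +0.6383)
n_5 = (-0.9960, -0.0891)
  (0,1): δ = 133.26°  ·
  (0,2): δ = 84.84°  ·
  (0,3): δ = 3.74°  ✓
  (0,4): δ = 89.79°  ·
  (0,5): δ = 134.57°  ·
  (1,2): δ = 131.58°  ·
  (1,3): δ = 43.00°  ✓
  (1,4): δ = 43.05°  ✓
  (1,5): δ = 87.83°  ·
  (2,3): δ = 91.42°  ·
  (2,4): δ = 5.37°  ✓
  (2,5): δ = 39.41°  ✓
  (3,4): δ = 93.95°  ·
  (3,5): δ = 49.17°  ✓
  (4,5): δ = 135.22°  ·
antipodal pairs: 6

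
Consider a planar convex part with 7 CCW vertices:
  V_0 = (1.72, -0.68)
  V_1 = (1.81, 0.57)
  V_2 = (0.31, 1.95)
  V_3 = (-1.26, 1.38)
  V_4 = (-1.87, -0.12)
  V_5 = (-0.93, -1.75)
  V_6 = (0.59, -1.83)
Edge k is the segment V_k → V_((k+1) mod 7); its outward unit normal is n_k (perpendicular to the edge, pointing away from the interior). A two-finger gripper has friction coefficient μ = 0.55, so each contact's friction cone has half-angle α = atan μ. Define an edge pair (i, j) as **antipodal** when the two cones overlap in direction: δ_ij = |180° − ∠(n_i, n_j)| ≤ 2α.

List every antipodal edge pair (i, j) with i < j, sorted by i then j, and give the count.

α = atan 0.55 = 28.81°;  2α = 57.62°
n_0 = (+0.9974, -0.0718)
n_1 = (+0.6771, +0.7359)
n_2 = (-0.3413, +0.9400)
n_3 = (-0.9263, +0.3767)
n_4 = (-0.8663, -0.4996)
n_5 = (-0.0526, -0.9986)
n_6 = (+0.7133, -0.7009)
  (0,1): δ = 128.50°  ·
  (0,2): δ = 65.93°  ·
  (0,3): δ = 18.01°  ✓
  (0,4): δ = 34.09°  ✓
  (0,5): δ = 91.11°  ·
  (0,6): δ = 139.62°  ·
  (1,2): δ = 117.43°  ·
  (1,3): δ = 69.52°  ·
  (1,4): δ = 17.41°  ✓
  (1,5): δ = 39.60°  ✓
  (1,6): δ = 88.12°  ·
  (2,3): δ = 132.08°  ·
  (2,4): δ = 79.98°  ·
  (2,5): δ = 22.97°  ✓
  (2,6): δ = 25.55°  ✓
  (3,4): δ = 127.90°  ·
  (3,5): δ = 70.88°  ·
  (3,6): δ = 22.37°  ✓
  (4,5): δ = 122.98°  ·
  (4,6): δ = 74.47°  ·
  (5,6): δ = 131.48°  ·
antipodal pairs: 7

count = 7; pairs: (0,3), (0,4), (1,4), (1,5), (2,5), (2,6), (3,6)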